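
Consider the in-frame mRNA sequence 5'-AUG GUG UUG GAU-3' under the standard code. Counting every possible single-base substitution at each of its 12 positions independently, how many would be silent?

Codon 1 (AUG, Met): 0 synonymous substitutions.
Codon 2 (GUG, Val): 3 synonymous substitutions.
Codon 3 (UUG, Leu): 2 synonymous substitutions.
Codon 4 (GAU, Asp): 1 synonymous substitution.
Total: 0 + 3 + 2 + 1 = 6.

6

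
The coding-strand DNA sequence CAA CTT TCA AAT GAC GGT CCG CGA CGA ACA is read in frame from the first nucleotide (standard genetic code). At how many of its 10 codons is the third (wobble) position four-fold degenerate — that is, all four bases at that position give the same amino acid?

Codon 1 CAA (Gln): third position 2-fold.
Codon 2 CTT (Leu): third position 4-fold.
Codon 3 TCA (Ser): third position 4-fold.
Codon 4 AAT (Asn): third position 2-fold.
Codon 5 GAC (Asp): third position 2-fold.
Codon 6 GGT (Gly): third position 4-fold.
Codon 7 CCG (Pro): third position 4-fold.
Codon 8 CGA (Arg): third position 4-fold.
Codon 9 CGA (Arg): third position 4-fold.
Codon 10 ACA (Thr): third position 4-fold.
Four-fold degenerate third positions: 7.

7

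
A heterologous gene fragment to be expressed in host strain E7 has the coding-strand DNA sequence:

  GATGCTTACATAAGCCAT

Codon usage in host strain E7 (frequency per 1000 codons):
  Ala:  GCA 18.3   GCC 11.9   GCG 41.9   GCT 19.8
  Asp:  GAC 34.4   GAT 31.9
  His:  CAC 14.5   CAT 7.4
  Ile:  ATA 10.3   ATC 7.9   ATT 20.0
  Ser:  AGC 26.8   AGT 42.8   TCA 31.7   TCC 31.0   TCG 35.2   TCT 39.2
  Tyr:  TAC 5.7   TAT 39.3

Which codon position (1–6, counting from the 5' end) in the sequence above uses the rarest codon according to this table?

3

Codon 1 GAT (Asp): 31.9 per 1000.
Codon 2 GCT (Ala): 19.8 per 1000.
Codon 3 TAC (Tyr): 5.7 per 1000.
Codon 4 ATA (Ile): 10.3 per 1000.
Codon 5 AGC (Ser): 26.8 per 1000.
Codon 6 CAT (His): 7.4 per 1000.
Lowest frequency is 5.7 at codon 3.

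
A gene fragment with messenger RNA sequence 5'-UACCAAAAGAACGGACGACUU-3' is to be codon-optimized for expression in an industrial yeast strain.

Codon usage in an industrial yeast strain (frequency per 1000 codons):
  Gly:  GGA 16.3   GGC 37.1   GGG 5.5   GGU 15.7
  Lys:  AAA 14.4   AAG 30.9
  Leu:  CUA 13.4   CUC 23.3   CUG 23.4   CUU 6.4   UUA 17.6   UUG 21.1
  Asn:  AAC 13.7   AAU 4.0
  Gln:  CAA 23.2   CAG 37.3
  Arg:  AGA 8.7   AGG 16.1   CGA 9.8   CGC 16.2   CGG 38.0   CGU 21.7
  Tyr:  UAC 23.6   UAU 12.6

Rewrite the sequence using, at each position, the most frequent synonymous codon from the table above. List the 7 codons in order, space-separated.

Codon 1 (Tyr): best is UAC at 23.6.
Codon 2 (Gln): best is CAG at 37.3.
Codon 3 (Lys): best is AAG at 30.9.
Codon 4 (Asn): best is AAC at 13.7.
Codon 5 (Gly): best is GGC at 37.1.
Codon 6 (Arg): best is CGG at 38.0.
Codon 7 (Leu): best is CUG at 23.4.

UAC CAG AAG AAC GGC CGG CUG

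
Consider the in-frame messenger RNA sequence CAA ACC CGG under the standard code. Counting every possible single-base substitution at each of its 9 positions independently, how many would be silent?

Codon 1 (CAA, Gln): 1 synonymous substitution.
Codon 2 (ACC, Thr): 3 synonymous substitutions.
Codon 3 (CGG, Arg): 4 synonymous substitutions.
Total: 1 + 3 + 4 = 8.

8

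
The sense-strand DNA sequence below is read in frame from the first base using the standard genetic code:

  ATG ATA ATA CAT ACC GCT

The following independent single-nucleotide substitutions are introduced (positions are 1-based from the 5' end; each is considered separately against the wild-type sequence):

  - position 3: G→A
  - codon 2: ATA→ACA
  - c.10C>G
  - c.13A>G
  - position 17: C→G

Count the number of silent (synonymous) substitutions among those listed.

0

Codon 1: ATG (Met) → ATA (Ile) — missense.
Codon 2: ATA (Ile) → ACA (Thr) — missense.
Codon 4: CAT (His) → GAT (Asp) — missense.
Codon 5: ACC (Thr) → GCC (Ala) — missense.
Codon 6: GCT (Ala) → GGT (Gly) — missense.
Synonymous: 0 of 5.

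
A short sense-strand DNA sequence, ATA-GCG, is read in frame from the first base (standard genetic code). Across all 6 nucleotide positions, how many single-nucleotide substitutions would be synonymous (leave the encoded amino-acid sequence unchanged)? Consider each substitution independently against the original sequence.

Codon 1 (ATA, Ile): 2 synonymous substitutions.
Codon 2 (GCG, Ala): 3 synonymous substitutions.
Total: 2 + 3 = 5.

5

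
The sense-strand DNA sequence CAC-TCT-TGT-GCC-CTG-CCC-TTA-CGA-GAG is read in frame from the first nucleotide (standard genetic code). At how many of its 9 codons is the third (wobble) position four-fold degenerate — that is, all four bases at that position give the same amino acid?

Codon 1 CAC (His): third position 2-fold.
Codon 2 TCT (Ser): third position 4-fold.
Codon 3 TGT (Cys): third position 2-fold.
Codon 4 GCC (Ala): third position 4-fold.
Codon 5 CTG (Leu): third position 4-fold.
Codon 6 CCC (Pro): third position 4-fold.
Codon 7 TTA (Leu): third position 2-fold.
Codon 8 CGA (Arg): third position 4-fold.
Codon 9 GAG (Glu): third position 2-fold.
Four-fold degenerate third positions: 5.

5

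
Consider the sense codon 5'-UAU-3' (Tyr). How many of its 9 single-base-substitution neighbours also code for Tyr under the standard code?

Position 1: none → 0 synonymous.
Position 2: none → 0 synonymous.
Position 3: UAC → 1 synonymous.
Total: 0 + 0 + 1 = 1.

1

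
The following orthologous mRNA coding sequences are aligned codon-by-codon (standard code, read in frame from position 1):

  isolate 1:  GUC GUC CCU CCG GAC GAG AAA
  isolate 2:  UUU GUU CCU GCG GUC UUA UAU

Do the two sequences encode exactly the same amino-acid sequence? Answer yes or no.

no

Codon 1: GUC Val / UUU Phe — nonsynonymous.
Codon 2: GUC Val / GUU Val — synonymous.
Codon 3: CCU Pro / CCU Pro — identical.
Codon 4: CCG Pro / GCG Ala — nonsynonymous.
Codon 5: GAC Asp / GUC Val — nonsynonymous.
Codon 6: GAG Glu / UUA Leu — nonsynonymous.
Codon 7: AAA Lys / UAU Tyr — nonsynonymous.
Nonsynonymous differences: 5 → different protein.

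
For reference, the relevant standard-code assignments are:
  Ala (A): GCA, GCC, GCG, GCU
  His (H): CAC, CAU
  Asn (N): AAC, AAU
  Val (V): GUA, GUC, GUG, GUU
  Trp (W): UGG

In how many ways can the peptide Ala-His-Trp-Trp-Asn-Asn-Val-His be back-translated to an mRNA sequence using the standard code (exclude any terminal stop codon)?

Ala: 4 codons.
His: 2 codons.
Trp: 1 codon.
Trp: 1 codon.
Asn: 2 codons.
Asn: 2 codons.
Val: 4 codons.
His: 2 codons.
4 × 2 × 1 × 1 × 2 × 2 × 4 × 2 = 256.

256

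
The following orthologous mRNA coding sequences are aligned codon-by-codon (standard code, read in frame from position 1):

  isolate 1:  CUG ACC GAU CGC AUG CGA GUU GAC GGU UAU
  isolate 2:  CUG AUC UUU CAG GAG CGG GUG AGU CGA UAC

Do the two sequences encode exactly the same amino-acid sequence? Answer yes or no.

no

Codon 1: CUG Leu / CUG Leu — identical.
Codon 2: ACC Thr / AUC Ile — nonsynonymous.
Codon 3: GAU Asp / UUU Phe — nonsynonymous.
Codon 4: CGC Arg / CAG Gln — nonsynonymous.
Codon 5: AUG Met / GAG Glu — nonsynonymous.
Codon 6: CGA Arg / CGG Arg — synonymous.
Codon 7: GUU Val / GUG Val — synonymous.
Codon 8: GAC Asp / AGU Ser — nonsynonymous.
Codon 9: GGU Gly / CGA Arg — nonsynonymous.
Codon 10: UAU Tyr / UAC Tyr — synonymous.
Nonsynonymous differences: 6 → different protein.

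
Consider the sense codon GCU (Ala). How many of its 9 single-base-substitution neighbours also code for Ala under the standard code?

3

Position 1: none → 0 synonymous.
Position 2: none → 0 synonymous.
Position 3: GCC, GCA, GCG → 3 synonymous.
Total: 0 + 0 + 3 = 3.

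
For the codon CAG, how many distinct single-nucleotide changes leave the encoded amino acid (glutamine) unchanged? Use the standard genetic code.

1

Position 1: none → 0 synonymous.
Position 2: none → 0 synonymous.
Position 3: CAA → 1 synonymous.
Total: 0 + 0 + 1 = 1.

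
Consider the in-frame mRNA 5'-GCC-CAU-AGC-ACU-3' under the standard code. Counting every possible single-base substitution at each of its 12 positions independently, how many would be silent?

8

Codon 1 (GCC, Ala): 3 synonymous substitutions.
Codon 2 (CAU, His): 1 synonymous substitution.
Codon 3 (AGC, Ser): 1 synonymous substitution.
Codon 4 (ACU, Thr): 3 synonymous substitutions.
Total: 3 + 1 + 1 + 3 = 8.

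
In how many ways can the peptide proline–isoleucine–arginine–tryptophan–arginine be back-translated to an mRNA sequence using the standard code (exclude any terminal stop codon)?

432

Pro: 4 codons.
Ile: 3 codons.
Arg: 6 codons.
Trp: 1 codon.
Arg: 6 codons.
4 × 3 × 6 × 1 × 6 = 432.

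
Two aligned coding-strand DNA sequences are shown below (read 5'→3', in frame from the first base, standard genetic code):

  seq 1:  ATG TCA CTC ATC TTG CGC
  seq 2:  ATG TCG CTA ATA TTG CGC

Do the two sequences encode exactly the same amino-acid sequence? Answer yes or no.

yes

Codon 1: ATG Met / ATG Met — identical.
Codon 2: TCA Ser / TCG Ser — synonymous.
Codon 3: CTC Leu / CTA Leu — synonymous.
Codon 4: ATC Ile / ATA Ile — synonymous.
Codon 5: TTG Leu / TTG Leu — identical.
Codon 6: CGC Arg / CGC Arg — identical.
Nonsynonymous differences: 0 → same protein.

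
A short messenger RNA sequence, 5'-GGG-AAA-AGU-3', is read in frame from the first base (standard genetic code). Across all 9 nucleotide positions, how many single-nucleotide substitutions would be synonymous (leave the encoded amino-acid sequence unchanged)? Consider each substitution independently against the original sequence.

5

Codon 1 (GGG, Gly): 3 synonymous substitutions.
Codon 2 (AAA, Lys): 1 synonymous substitution.
Codon 3 (AGU, Ser): 1 synonymous substitution.
Total: 3 + 1 + 1 = 5.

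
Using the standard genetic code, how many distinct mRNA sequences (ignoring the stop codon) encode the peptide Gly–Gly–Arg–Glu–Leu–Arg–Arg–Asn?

82944

Gly: 4 codons.
Gly: 4 codons.
Arg: 6 codons.
Glu: 2 codons.
Leu: 6 codons.
Arg: 6 codons.
Arg: 6 codons.
Asn: 2 codons.
4 × 4 × 6 × 2 × 6 × 6 × 6 × 2 = 82944.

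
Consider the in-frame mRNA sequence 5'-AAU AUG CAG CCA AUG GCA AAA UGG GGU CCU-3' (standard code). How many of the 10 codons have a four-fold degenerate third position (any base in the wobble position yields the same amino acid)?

Codon 1 AAU (Asn): third position 2-fold.
Codon 2 AUG (Met): third position 1-fold.
Codon 3 CAG (Gln): third position 2-fold.
Codon 4 CCA (Pro): third position 4-fold.
Codon 5 AUG (Met): third position 1-fold.
Codon 6 GCA (Ala): third position 4-fold.
Codon 7 AAA (Lys): third position 2-fold.
Codon 8 UGG (Trp): third position 1-fold.
Codon 9 GGU (Gly): third position 4-fold.
Codon 10 CCU (Pro): third position 4-fold.
Four-fold degenerate third positions: 4.

4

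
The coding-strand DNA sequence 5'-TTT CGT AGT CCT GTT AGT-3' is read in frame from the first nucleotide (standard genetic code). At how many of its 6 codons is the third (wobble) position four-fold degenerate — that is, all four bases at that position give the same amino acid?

3

Codon 1 TTT (Phe): third position 2-fold.
Codon 2 CGT (Arg): third position 4-fold.
Codon 3 AGT (Ser): third position 2-fold.
Codon 4 CCT (Pro): third position 4-fold.
Codon 5 GTT (Val): third position 4-fold.
Codon 6 AGT (Ser): third position 2-fold.
Four-fold degenerate third positions: 3.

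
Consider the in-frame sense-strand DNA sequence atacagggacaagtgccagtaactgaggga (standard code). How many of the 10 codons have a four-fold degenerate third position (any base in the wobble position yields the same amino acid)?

6

Codon 1 ATA (Ile): third position 3-fold.
Codon 2 CAG (Gln): third position 2-fold.
Codon 3 GGA (Gly): third position 4-fold.
Codon 4 CAA (Gln): third position 2-fold.
Codon 5 GTG (Val): third position 4-fold.
Codon 6 CCA (Pro): third position 4-fold.
Codon 7 GTA (Val): third position 4-fold.
Codon 8 ACT (Thr): third position 4-fold.
Codon 9 GAG (Glu): third position 2-fold.
Codon 10 GGA (Gly): third position 4-fold.
Four-fold degenerate third positions: 6.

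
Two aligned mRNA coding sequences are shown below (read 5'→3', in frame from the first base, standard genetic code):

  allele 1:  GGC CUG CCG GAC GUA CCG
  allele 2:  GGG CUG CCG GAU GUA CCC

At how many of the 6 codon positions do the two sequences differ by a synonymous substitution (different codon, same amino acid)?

3

Codon 1: GGC Gly / GGG Gly — synonymous.
Codon 2: CUG Leu / CUG Leu — identical.
Codon 3: CCG Pro / CCG Pro — identical.
Codon 4: GAC Asp / GAU Asp — synonymous.
Codon 5: GUA Val / GUA Val — identical.
Codon 6: CCG Pro / CCC Pro — synonymous.
Synonymous differences: 3.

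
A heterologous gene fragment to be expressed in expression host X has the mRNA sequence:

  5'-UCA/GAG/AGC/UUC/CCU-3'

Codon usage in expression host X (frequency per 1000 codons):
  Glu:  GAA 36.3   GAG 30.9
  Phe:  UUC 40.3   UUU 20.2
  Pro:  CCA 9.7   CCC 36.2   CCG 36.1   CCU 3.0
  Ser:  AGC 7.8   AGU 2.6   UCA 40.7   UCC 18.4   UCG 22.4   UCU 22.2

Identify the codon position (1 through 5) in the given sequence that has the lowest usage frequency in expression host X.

Codon 1 UCA (Ser): 40.7 per 1000.
Codon 2 GAG (Glu): 30.9 per 1000.
Codon 3 AGC (Ser): 7.8 per 1000.
Codon 4 UUC (Phe): 40.3 per 1000.
Codon 5 CCU (Pro): 3.0 per 1000.
Lowest frequency is 3.0 at codon 5.

5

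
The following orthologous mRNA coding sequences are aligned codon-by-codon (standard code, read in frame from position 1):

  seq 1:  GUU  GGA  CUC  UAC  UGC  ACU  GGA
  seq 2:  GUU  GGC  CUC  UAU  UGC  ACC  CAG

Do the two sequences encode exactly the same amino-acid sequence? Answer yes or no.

no

Codon 1: GUU Val / GUU Val — identical.
Codon 2: GGA Gly / GGC Gly — synonymous.
Codon 3: CUC Leu / CUC Leu — identical.
Codon 4: UAC Tyr / UAU Tyr — synonymous.
Codon 5: UGC Cys / UGC Cys — identical.
Codon 6: ACU Thr / ACC Thr — synonymous.
Codon 7: GGA Gly / CAG Gln — nonsynonymous.
Nonsynonymous differences: 1 → different protein.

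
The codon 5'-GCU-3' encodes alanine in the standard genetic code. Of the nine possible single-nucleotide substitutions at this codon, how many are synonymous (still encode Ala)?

3

Position 1: none → 0 synonymous.
Position 2: none → 0 synonymous.
Position 3: GCC, GCA, GCG → 3 synonymous.
Total: 0 + 0 + 3 = 3.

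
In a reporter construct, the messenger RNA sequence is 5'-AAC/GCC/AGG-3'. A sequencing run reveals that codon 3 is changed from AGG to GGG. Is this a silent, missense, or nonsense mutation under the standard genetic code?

Position 7 falls in codon 3: AGG → Arg.
After the substitution the codon is GGG → Gly.
Arg ≠ Gly, so this is a missense mutation.

missense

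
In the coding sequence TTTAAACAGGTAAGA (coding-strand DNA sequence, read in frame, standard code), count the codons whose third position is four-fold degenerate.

Codon 1 TTT (Phe): third position 2-fold.
Codon 2 AAA (Lys): third position 2-fold.
Codon 3 CAG (Gln): third position 2-fold.
Codon 4 GTA (Val): third position 4-fold.
Codon 5 AGA (Arg): third position 2-fold.
Four-fold degenerate third positions: 1.

1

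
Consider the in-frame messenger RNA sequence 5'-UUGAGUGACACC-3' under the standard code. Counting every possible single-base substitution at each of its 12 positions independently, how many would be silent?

7

Codon 1 (UUG, Leu): 2 synonymous substitutions.
Codon 2 (AGU, Ser): 1 synonymous substitution.
Codon 3 (GAC, Asp): 1 synonymous substitution.
Codon 4 (ACC, Thr): 3 synonymous substitutions.
Total: 2 + 1 + 1 + 3 = 7.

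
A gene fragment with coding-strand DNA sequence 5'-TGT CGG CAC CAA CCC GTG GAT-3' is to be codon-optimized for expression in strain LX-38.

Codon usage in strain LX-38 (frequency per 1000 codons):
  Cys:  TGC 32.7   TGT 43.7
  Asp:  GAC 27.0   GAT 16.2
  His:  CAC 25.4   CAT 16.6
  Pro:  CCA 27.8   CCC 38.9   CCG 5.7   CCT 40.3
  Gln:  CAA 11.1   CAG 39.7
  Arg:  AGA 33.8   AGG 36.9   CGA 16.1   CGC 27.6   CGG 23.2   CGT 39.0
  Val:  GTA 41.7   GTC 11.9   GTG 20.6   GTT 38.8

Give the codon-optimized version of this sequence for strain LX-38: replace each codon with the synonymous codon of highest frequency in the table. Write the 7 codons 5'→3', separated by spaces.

Codon 1 (Cys): best is TGT at 43.7.
Codon 2 (Arg): best is CGT at 39.0.
Codon 3 (His): best is CAC at 25.4.
Codon 4 (Gln): best is CAG at 39.7.
Codon 5 (Pro): best is CCT at 40.3.
Codon 6 (Val): best is GTA at 41.7.
Codon 7 (Asp): best is GAC at 27.0.

TGT CGT CAC CAG CCT GTA GAC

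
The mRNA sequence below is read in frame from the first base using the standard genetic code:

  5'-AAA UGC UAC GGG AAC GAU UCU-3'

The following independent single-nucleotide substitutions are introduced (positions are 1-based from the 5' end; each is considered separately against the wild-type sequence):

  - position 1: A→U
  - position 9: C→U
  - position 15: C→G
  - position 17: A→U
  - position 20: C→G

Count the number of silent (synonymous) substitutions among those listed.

1

Codon 1: AAA (Lys) → UAA (Stop) — nonsense.
Codon 3: UAC (Tyr) → UAU (Tyr) — synonymous.
Codon 5: AAC (Asn) → AAG (Lys) — missense.
Codon 6: GAU (Asp) → GUU (Val) — missense.
Codon 7: UCU (Ser) → UGU (Cys) — missense.
Synonymous: 1 of 5.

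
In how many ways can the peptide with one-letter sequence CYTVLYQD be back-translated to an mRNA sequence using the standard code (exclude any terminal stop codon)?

3072

Cys: 2 codons.
Tyr: 2 codons.
Thr: 4 codons.
Val: 4 codons.
Leu: 6 codons.
Tyr: 2 codons.
Gln: 2 codons.
Asp: 2 codons.
2 × 2 × 4 × 4 × 6 × 2 × 2 × 2 = 3072.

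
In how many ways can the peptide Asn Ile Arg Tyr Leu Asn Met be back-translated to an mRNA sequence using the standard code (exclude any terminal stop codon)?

Asn: 2 codons.
Ile: 3 codons.
Arg: 6 codons.
Tyr: 2 codons.
Leu: 6 codons.
Asn: 2 codons.
Met: 1 codon.
2 × 3 × 6 × 2 × 6 × 2 × 1 = 864.

864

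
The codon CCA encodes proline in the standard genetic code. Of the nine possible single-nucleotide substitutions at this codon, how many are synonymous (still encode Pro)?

Position 1: none → 0 synonymous.
Position 2: none → 0 synonymous.
Position 3: CCT, CCC, CCG → 3 synonymous.
Total: 0 + 0 + 3 = 3.

3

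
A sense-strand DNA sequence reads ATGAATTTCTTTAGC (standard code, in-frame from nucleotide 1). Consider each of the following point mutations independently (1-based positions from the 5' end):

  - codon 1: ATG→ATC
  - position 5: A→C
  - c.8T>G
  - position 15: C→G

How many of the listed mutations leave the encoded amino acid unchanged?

0

Codon 1: ATG (Met) → ATC (Ile) — missense.
Codon 2: AAT (Asn) → ACT (Thr) — missense.
Codon 3: TTC (Phe) → TGC (Cys) — missense.
Codon 5: AGC (Ser) → AGG (Arg) — missense.
Synonymous: 0 of 4.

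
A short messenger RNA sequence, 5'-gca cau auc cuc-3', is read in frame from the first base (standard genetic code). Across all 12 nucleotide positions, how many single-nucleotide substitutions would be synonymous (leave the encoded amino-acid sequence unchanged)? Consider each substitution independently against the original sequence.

9

Codon 1 (GCA, Ala): 3 synonymous substitutions.
Codon 2 (CAU, His): 1 synonymous substitution.
Codon 3 (AUC, Ile): 2 synonymous substitutions.
Codon 4 (CUC, Leu): 3 synonymous substitutions.
Total: 3 + 1 + 2 + 3 = 9.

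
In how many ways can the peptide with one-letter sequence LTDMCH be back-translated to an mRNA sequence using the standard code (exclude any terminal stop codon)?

192

Leu: 6 codons.
Thr: 4 codons.
Asp: 2 codons.
Met: 1 codon.
Cys: 2 codons.
His: 2 codons.
6 × 4 × 2 × 1 × 2 × 2 = 192.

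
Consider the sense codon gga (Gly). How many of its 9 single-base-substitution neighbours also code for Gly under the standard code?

3

Position 1: none → 0 synonymous.
Position 2: none → 0 synonymous.
Position 3: GGU, GGC, GGG → 3 synonymous.
Total: 0 + 0 + 3 = 3.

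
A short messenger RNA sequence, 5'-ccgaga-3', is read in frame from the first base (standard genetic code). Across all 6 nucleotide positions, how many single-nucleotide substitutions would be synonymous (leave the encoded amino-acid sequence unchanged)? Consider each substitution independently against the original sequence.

5

Codon 1 (CCG, Pro): 3 synonymous substitutions.
Codon 2 (AGA, Arg): 2 synonymous substitutions.
Total: 3 + 2 = 5.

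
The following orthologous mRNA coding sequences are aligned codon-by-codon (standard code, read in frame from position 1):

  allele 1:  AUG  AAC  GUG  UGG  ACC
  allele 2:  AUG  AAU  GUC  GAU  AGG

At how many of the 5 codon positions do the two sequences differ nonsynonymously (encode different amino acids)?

Codon 1: AUG Met / AUG Met — identical.
Codon 2: AAC Asn / AAU Asn — synonymous.
Codon 3: GUG Val / GUC Val — synonymous.
Codon 4: UGG Trp / GAU Asp — nonsynonymous.
Codon 5: ACC Thr / AGG Arg — nonsynonymous.
Nonsynonymous differences: 2.

2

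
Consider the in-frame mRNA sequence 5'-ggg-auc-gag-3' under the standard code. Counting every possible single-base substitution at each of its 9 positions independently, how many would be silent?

6

Codon 1 (GGG, Gly): 3 synonymous substitutions.
Codon 2 (AUC, Ile): 2 synonymous substitutions.
Codon 3 (GAG, Glu): 1 synonymous substitution.
Total: 3 + 2 + 1 = 6.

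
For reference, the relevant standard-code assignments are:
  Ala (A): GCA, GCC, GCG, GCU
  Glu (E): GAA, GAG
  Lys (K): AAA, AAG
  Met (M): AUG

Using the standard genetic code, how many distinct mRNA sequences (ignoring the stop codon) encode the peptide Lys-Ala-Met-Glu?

Lys: 2 codons.
Ala: 4 codons.
Met: 1 codon.
Glu: 2 codons.
2 × 4 × 1 × 2 = 16.

16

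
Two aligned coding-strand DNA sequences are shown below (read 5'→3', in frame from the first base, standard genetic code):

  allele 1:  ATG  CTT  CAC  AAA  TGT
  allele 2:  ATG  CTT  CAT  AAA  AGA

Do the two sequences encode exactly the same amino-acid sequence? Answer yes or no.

Codon 1: ATG Met / ATG Met — identical.
Codon 2: CTT Leu / CTT Leu — identical.
Codon 3: CAC His / CAT His — synonymous.
Codon 4: AAA Lys / AAA Lys — identical.
Codon 5: TGT Cys / AGA Arg — nonsynonymous.
Nonsynonymous differences: 1 → different protein.

no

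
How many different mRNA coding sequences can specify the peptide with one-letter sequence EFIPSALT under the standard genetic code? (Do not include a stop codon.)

Glu: 2 codons.
Phe: 2 codons.
Ile: 3 codons.
Pro: 4 codons.
Ser: 6 codons.
Ala: 4 codons.
Leu: 6 codons.
Thr: 4 codons.
2 × 2 × 3 × 4 × 6 × 4 × 6 × 4 = 27648.

27648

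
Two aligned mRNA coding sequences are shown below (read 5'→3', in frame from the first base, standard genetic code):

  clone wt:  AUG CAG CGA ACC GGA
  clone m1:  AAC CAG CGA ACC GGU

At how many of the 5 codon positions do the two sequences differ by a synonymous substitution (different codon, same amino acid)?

Codon 1: AUG Met / AAC Asn — nonsynonymous.
Codon 2: CAG Gln / CAG Gln — identical.
Codon 3: CGA Arg / CGA Arg — identical.
Codon 4: ACC Thr / ACC Thr — identical.
Codon 5: GGA Gly / GGU Gly — synonymous.
Synonymous differences: 1.

1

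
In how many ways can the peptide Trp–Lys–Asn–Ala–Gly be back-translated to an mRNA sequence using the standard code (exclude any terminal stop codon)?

Trp: 1 codon.
Lys: 2 codons.
Asn: 2 codons.
Ala: 4 codons.
Gly: 4 codons.
1 × 2 × 2 × 4 × 4 = 64.

64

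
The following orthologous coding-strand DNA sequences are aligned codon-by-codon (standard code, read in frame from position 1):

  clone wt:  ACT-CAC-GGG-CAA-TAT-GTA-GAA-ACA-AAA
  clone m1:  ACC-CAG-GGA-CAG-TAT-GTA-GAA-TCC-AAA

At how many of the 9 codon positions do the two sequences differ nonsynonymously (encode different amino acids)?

2

Codon 1: ACT Thr / ACC Thr — synonymous.
Codon 2: CAC His / CAG Gln — nonsynonymous.
Codon 3: GGG Gly / GGA Gly — synonymous.
Codon 4: CAA Gln / CAG Gln — synonymous.
Codon 5: TAT Tyr / TAT Tyr — identical.
Codon 6: GTA Val / GTA Val — identical.
Codon 7: GAA Glu / GAA Glu — identical.
Codon 8: ACA Thr / TCC Ser — nonsynonymous.
Codon 9: AAA Lys / AAA Lys — identical.
Nonsynonymous differences: 2.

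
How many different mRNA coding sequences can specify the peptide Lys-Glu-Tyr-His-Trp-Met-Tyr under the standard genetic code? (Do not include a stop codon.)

32

Lys: 2 codons.
Glu: 2 codons.
Tyr: 2 codons.
His: 2 codons.
Trp: 1 codon.
Met: 1 codon.
Tyr: 2 codons.
2 × 2 × 2 × 2 × 1 × 1 × 2 = 32.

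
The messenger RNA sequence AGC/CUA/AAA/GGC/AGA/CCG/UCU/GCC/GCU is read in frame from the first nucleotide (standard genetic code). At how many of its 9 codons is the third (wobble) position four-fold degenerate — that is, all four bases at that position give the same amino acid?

6

Codon 1 AGC (Ser): third position 2-fold.
Codon 2 CUA (Leu): third position 4-fold.
Codon 3 AAA (Lys): third position 2-fold.
Codon 4 GGC (Gly): third position 4-fold.
Codon 5 AGA (Arg): third position 2-fold.
Codon 6 CCG (Pro): third position 4-fold.
Codon 7 UCU (Ser): third position 4-fold.
Codon 8 GCC (Ala): third position 4-fold.
Codon 9 GCU (Ala): third position 4-fold.
Four-fold degenerate third positions: 6.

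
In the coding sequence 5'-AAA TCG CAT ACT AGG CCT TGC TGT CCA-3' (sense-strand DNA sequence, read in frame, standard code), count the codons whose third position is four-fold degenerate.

4

Codon 1 AAA (Lys): third position 2-fold.
Codon 2 TCG (Ser): third position 4-fold.
Codon 3 CAT (His): third position 2-fold.
Codon 4 ACT (Thr): third position 4-fold.
Codon 5 AGG (Arg): third position 2-fold.
Codon 6 CCT (Pro): third position 4-fold.
Codon 7 TGC (Cys): third position 2-fold.
Codon 8 TGT (Cys): third position 2-fold.
Codon 9 CCA (Pro): third position 4-fold.
Four-fold degenerate third positions: 4.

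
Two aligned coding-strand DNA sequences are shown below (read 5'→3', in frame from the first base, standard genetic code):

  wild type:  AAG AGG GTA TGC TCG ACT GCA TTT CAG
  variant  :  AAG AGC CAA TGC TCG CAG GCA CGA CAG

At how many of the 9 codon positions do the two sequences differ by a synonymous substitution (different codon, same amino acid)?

0

Codon 1: AAG Lys / AAG Lys — identical.
Codon 2: AGG Arg / AGC Ser — nonsynonymous.
Codon 3: GTA Val / CAA Gln — nonsynonymous.
Codon 4: TGC Cys / TGC Cys — identical.
Codon 5: TCG Ser / TCG Ser — identical.
Codon 6: ACT Thr / CAG Gln — nonsynonymous.
Codon 7: GCA Ala / GCA Ala — identical.
Codon 8: TTT Phe / CGA Arg — nonsynonymous.
Codon 9: CAG Gln / CAG Gln — identical.
Synonymous differences: 0.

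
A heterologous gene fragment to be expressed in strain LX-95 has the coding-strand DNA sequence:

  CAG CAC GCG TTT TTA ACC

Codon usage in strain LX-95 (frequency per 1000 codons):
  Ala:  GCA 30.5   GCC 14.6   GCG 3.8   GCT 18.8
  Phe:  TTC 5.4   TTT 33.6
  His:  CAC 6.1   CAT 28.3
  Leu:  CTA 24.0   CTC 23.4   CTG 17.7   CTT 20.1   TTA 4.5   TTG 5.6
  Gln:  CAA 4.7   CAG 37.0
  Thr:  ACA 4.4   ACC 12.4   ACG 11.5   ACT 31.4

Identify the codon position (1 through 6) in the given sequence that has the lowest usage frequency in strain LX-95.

3

Codon 1 CAG (Gln): 37.0 per 1000.
Codon 2 CAC (His): 6.1 per 1000.
Codon 3 GCG (Ala): 3.8 per 1000.
Codon 4 TTT (Phe): 33.6 per 1000.
Codon 5 TTA (Leu): 4.5 per 1000.
Codon 6 ACC (Thr): 12.4 per 1000.
Lowest frequency is 3.8 at codon 3.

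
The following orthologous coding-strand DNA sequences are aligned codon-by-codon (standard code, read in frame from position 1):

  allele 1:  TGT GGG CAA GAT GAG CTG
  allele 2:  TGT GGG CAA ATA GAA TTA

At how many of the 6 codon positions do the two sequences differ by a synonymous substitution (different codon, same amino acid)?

Codon 1: TGT Cys / TGT Cys — identical.
Codon 2: GGG Gly / GGG Gly — identical.
Codon 3: CAA Gln / CAA Gln — identical.
Codon 4: GAT Asp / ATA Ile — nonsynonymous.
Codon 5: GAG Glu / GAA Glu — synonymous.
Codon 6: CTG Leu / TTA Leu — synonymous.
Synonymous differences: 2.

2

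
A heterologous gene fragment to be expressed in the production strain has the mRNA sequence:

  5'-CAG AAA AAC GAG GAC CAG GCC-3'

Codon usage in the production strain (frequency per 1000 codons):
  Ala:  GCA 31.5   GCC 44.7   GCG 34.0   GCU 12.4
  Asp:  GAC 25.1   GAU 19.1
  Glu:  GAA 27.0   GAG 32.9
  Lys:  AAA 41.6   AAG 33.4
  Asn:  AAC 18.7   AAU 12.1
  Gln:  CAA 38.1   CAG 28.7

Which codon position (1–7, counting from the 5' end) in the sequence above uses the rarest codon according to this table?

Codon 1 CAG (Gln): 28.7 per 1000.
Codon 2 AAA (Lys): 41.6 per 1000.
Codon 3 AAC (Asn): 18.7 per 1000.
Codon 4 GAG (Glu): 32.9 per 1000.
Codon 5 GAC (Asp): 25.1 per 1000.
Codon 6 CAG (Gln): 28.7 per 1000.
Codon 7 GCC (Ala): 44.7 per 1000.
Lowest frequency is 18.7 at codon 3.

3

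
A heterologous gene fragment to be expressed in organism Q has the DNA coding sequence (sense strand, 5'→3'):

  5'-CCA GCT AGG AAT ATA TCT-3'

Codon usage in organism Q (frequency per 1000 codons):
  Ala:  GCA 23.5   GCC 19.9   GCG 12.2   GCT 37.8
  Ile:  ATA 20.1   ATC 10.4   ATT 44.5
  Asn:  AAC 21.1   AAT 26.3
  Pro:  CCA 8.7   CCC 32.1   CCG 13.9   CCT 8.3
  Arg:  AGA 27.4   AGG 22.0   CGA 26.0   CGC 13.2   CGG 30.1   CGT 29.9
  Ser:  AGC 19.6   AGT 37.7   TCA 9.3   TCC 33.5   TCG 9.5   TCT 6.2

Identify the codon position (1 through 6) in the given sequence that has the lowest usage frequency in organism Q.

Codon 1 CCA (Pro): 8.7 per 1000.
Codon 2 GCT (Ala): 37.8 per 1000.
Codon 3 AGG (Arg): 22.0 per 1000.
Codon 4 AAT (Asn): 26.3 per 1000.
Codon 5 ATA (Ile): 20.1 per 1000.
Codon 6 TCT (Ser): 6.2 per 1000.
Lowest frequency is 6.2 at codon 6.

6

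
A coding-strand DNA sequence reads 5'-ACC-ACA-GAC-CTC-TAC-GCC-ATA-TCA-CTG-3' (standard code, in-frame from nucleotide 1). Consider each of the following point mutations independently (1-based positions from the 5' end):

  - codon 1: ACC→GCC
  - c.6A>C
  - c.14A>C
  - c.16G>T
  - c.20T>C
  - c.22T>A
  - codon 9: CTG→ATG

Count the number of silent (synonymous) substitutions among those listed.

1

Codon 1: ACC (Thr) → GCC (Ala) — missense.
Codon 2: ACA (Thr) → ACC (Thr) — synonymous.
Codon 5: TAC (Tyr) → TCC (Ser) — missense.
Codon 6: GCC (Ala) → TCC (Ser) — missense.
Codon 7: ATA (Ile) → ACA (Thr) — missense.
Codon 8: TCA (Ser) → ACA (Thr) — missense.
Codon 9: CTG (Leu) → ATG (Met) — missense.
Synonymous: 1 of 7.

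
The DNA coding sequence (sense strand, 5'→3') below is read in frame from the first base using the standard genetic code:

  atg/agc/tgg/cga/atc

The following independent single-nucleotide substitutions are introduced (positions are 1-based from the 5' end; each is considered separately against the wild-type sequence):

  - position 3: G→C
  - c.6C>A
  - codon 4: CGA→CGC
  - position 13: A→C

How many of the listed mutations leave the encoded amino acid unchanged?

Codon 1: ATG (Met) → ATC (Ile) — missense.
Codon 2: AGC (Ser) → AGA (Arg) — missense.
Codon 4: CGA (Arg) → CGC (Arg) — synonymous.
Codon 5: ATC (Ile) → CTC (Leu) — missense.
Synonymous: 1 of 4.

1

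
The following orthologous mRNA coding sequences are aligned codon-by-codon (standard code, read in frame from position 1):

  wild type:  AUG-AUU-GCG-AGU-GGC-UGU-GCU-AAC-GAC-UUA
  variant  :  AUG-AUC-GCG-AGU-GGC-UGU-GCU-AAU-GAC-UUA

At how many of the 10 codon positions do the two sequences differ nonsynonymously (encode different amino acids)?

Codon 1: AUG Met / AUG Met — identical.
Codon 2: AUU Ile / AUC Ile — synonymous.
Codon 3: GCG Ala / GCG Ala — identical.
Codon 4: AGU Ser / AGU Ser — identical.
Codon 5: GGC Gly / GGC Gly — identical.
Codon 6: UGU Cys / UGU Cys — identical.
Codon 7: GCU Ala / GCU Ala — identical.
Codon 8: AAC Asn / AAU Asn — synonymous.
Codon 9: GAC Asp / GAC Asp — identical.
Codon 10: UUA Leu / UUA Leu — identical.
Nonsynonymous differences: 0.

0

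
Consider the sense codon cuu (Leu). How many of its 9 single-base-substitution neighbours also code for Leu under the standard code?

3

Position 1: none → 0 synonymous.
Position 2: none → 0 synonymous.
Position 3: CUC, CUA, CUG → 3 synonymous.
Total: 0 + 0 + 3 = 3.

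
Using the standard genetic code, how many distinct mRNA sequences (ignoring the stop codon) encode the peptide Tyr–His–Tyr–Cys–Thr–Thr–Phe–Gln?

Tyr: 2 codons.
His: 2 codons.
Tyr: 2 codons.
Cys: 2 codons.
Thr: 4 codons.
Thr: 4 codons.
Phe: 2 codons.
Gln: 2 codons.
2 × 2 × 2 × 2 × 4 × 4 × 2 × 2 = 1024.

1024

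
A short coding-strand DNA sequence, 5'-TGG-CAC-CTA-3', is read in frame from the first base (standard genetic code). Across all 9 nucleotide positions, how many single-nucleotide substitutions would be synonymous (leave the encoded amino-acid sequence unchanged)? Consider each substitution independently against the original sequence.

Codon 1 (TGG, Trp): 0 synonymous substitutions.
Codon 2 (CAC, His): 1 synonymous substitution.
Codon 3 (CTA, Leu): 4 synonymous substitutions.
Total: 0 + 1 + 4 = 5.

5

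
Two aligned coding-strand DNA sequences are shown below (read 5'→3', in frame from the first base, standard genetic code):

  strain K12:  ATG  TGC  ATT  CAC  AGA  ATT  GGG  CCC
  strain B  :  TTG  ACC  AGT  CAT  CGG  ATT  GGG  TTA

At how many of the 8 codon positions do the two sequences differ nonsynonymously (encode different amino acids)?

4

Codon 1: ATG Met / TTG Leu — nonsynonymous.
Codon 2: TGC Cys / ACC Thr — nonsynonymous.
Codon 3: ATT Ile / AGT Ser — nonsynonymous.
Codon 4: CAC His / CAT His — synonymous.
Codon 5: AGA Arg / CGG Arg — synonymous.
Codon 6: ATT Ile / ATT Ile — identical.
Codon 7: GGG Gly / GGG Gly — identical.
Codon 8: CCC Pro / TTA Leu — nonsynonymous.
Nonsynonymous differences: 4.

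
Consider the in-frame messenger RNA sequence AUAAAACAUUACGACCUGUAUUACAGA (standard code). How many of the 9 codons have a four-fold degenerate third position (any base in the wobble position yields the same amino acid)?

1

Codon 1 AUA (Ile): third position 3-fold.
Codon 2 AAA (Lys): third position 2-fold.
Codon 3 CAU (His): third position 2-fold.
Codon 4 UAC (Tyr): third position 2-fold.
Codon 5 GAC (Asp): third position 2-fold.
Codon 6 CUG (Leu): third position 4-fold.
Codon 7 UAU (Tyr): third position 2-fold.
Codon 8 UAC (Tyr): third position 2-fold.
Codon 9 AGA (Arg): third position 2-fold.
Four-fold degenerate third positions: 1.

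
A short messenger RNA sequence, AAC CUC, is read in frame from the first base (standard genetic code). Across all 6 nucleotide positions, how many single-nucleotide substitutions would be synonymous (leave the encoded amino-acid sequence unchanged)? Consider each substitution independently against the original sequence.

4

Codon 1 (AAC, Asn): 1 synonymous substitution.
Codon 2 (CUC, Leu): 3 synonymous substitutions.
Total: 1 + 3 = 4.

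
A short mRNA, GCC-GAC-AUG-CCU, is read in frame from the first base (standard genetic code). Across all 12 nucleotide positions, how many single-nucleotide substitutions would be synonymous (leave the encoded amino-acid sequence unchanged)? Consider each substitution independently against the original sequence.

Codon 1 (GCC, Ala): 3 synonymous substitutions.
Codon 2 (GAC, Asp): 1 synonymous substitution.
Codon 3 (AUG, Met): 0 synonymous substitutions.
Codon 4 (CCU, Pro): 3 synonymous substitutions.
Total: 3 + 1 + 0 + 3 = 7.

7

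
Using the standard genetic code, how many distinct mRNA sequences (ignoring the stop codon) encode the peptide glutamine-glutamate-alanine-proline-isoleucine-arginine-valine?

Gln: 2 codons.
Glu: 2 codons.
Ala: 4 codons.
Pro: 4 codons.
Ile: 3 codons.
Arg: 6 codons.
Val: 4 codons.
2 × 2 × 4 × 4 × 3 × 6 × 4 = 4608.

4608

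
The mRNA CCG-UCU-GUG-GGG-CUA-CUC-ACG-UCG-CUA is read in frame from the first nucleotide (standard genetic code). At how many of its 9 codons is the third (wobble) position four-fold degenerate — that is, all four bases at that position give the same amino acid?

9

Codon 1 CCG (Pro): third position 4-fold.
Codon 2 UCU (Ser): third position 4-fold.
Codon 3 GUG (Val): third position 4-fold.
Codon 4 GGG (Gly): third position 4-fold.
Codon 5 CUA (Leu): third position 4-fold.
Codon 6 CUC (Leu): third position 4-fold.
Codon 7 ACG (Thr): third position 4-fold.
Codon 8 UCG (Ser): third position 4-fold.
Codon 9 CUA (Leu): third position 4-fold.
Four-fold degenerate third positions: 9.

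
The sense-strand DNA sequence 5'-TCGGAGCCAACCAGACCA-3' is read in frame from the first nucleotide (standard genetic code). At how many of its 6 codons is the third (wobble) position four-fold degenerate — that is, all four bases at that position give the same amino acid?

Codon 1 TCG (Ser): third position 4-fold.
Codon 2 GAG (Glu): third position 2-fold.
Codon 3 CCA (Pro): third position 4-fold.
Codon 4 ACC (Thr): third position 4-fold.
Codon 5 AGA (Arg): third position 2-fold.
Codon 6 CCA (Pro): third position 4-fold.
Four-fold degenerate third positions: 4.

4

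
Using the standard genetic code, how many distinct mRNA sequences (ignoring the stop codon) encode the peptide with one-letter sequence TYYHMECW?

128

Thr: 4 codons.
Tyr: 2 codons.
Tyr: 2 codons.
His: 2 codons.
Met: 1 codon.
Glu: 2 codons.
Cys: 2 codons.
Trp: 1 codon.
4 × 2 × 2 × 2 × 1 × 2 × 2 × 1 = 128.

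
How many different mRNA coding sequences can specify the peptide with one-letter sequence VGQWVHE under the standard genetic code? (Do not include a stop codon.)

Val: 4 codons.
Gly: 4 codons.
Gln: 2 codons.
Trp: 1 codon.
Val: 4 codons.
His: 2 codons.
Glu: 2 codons.
4 × 4 × 2 × 1 × 4 × 2 × 2 = 512.

512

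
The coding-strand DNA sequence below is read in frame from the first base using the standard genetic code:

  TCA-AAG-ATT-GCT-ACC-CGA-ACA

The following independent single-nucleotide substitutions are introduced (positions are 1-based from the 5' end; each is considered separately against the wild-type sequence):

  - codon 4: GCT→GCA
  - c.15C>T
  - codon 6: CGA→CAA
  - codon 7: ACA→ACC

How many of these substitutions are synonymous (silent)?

Codon 4: GCT (Ala) → GCA (Ala) — synonymous.
Codon 5: ACC (Thr) → ACT (Thr) — synonymous.
Codon 6: CGA (Arg) → CAA (Gln) — missense.
Codon 7: ACA (Thr) → ACC (Thr) — synonymous.
Synonymous: 3 of 4.

3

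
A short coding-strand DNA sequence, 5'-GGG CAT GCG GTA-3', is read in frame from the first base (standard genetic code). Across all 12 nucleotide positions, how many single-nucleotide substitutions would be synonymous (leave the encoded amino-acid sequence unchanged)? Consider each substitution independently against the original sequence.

Codon 1 (GGG, Gly): 3 synonymous substitutions.
Codon 2 (CAT, His): 1 synonymous substitution.
Codon 3 (GCG, Ala): 3 synonymous substitutions.
Codon 4 (GTA, Val): 3 synonymous substitutions.
Total: 3 + 1 + 3 + 3 = 10.

10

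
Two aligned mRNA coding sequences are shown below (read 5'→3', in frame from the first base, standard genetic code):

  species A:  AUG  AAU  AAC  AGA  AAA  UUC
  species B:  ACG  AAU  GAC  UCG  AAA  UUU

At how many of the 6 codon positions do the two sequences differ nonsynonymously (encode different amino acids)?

Codon 1: AUG Met / ACG Thr — nonsynonymous.
Codon 2: AAU Asn / AAU Asn — identical.
Codon 3: AAC Asn / GAC Asp — nonsynonymous.
Codon 4: AGA Arg / UCG Ser — nonsynonymous.
Codon 5: AAA Lys / AAA Lys — identical.
Codon 6: UUC Phe / UUU Phe — synonymous.
Nonsynonymous differences: 3.

3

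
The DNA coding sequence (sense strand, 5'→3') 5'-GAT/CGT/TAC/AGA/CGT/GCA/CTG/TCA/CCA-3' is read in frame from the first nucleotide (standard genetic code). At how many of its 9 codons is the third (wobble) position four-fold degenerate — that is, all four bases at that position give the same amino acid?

Codon 1 GAT (Asp): third position 2-fold.
Codon 2 CGT (Arg): third position 4-fold.
Codon 3 TAC (Tyr): third position 2-fold.
Codon 4 AGA (Arg): third position 2-fold.
Codon 5 CGT (Arg): third position 4-fold.
Codon 6 GCA (Ala): third position 4-fold.
Codon 7 CTG (Leu): third position 4-fold.
Codon 8 TCA (Ser): third position 4-fold.
Codon 9 CCA (Pro): third position 4-fold.
Four-fold degenerate third positions: 6.

6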